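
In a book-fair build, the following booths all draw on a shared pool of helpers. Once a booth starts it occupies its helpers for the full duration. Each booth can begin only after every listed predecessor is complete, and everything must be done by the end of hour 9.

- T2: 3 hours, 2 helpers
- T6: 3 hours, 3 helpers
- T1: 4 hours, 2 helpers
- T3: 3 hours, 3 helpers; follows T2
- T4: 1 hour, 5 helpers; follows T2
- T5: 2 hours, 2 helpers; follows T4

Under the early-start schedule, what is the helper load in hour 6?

5

At early start, hour 6 has: T3, T5.
Demand: 3 + 2 = 5.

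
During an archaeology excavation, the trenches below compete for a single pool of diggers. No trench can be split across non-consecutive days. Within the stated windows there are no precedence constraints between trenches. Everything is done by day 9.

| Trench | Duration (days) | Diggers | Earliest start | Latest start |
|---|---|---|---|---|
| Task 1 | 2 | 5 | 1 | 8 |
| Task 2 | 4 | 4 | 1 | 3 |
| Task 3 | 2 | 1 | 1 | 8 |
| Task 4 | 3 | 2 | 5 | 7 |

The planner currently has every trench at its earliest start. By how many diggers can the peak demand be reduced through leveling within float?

5

Early-start peak: d1:10  d2:10  d3:4  d4:4  d5:2  d6:2  d7:2  d8:0  d9:0 ⇒ 10.
Leveled (Task 1@1, Task 2@3, Task 3@3, Task 4@7): d1:5  d2:5  d3:5  d4:5  d5:4  d6:4  d7:2  d8:2  d9:2 ⇒ 5.
Reduction 10 − 5 = 5.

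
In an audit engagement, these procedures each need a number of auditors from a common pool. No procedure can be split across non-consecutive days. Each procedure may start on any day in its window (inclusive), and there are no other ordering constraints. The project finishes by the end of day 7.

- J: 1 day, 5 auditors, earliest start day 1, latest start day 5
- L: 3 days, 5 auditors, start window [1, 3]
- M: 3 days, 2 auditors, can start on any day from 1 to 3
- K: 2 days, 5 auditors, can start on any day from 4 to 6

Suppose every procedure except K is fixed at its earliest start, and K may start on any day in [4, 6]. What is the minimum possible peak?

12

K@4: d1:12  d2:7  d3:7  d4:5  d5:5  d6:0  d7:0 → peak 12
K@5: d1:12  d2:7  d3:7  d4:0  d5:5  d6:5  d7:0 → peak 12
K@6: d1:12  d2:7  d3:7  d4:0  d5:0  d6:5  d7:5 → peak 12
Best is K@4, peak 12.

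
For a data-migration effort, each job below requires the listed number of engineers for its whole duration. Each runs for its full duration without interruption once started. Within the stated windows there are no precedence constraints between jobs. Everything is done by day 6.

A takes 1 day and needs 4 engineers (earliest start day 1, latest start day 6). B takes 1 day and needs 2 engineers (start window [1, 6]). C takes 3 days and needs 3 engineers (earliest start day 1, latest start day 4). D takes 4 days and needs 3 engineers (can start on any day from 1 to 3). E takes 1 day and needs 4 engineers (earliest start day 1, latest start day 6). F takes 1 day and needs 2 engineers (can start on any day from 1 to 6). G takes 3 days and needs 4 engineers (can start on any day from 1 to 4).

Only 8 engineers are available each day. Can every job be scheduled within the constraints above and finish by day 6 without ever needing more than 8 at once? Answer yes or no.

yes

Schedule A@1, B@2, C@1, D@2, E@6, F@3, G@4: d1:7  d2:8  d3:8  d4:7  d5:7  d6:8 — peak 8 ≤ 8.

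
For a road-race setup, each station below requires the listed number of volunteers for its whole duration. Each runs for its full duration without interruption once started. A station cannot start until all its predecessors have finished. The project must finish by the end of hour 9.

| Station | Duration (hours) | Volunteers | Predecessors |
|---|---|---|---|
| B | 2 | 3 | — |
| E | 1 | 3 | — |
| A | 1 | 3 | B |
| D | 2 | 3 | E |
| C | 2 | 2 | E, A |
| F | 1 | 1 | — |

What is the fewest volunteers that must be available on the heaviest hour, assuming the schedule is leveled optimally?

3

Early-start (B@1, E@1, A@3, D@2, C@4, F@1) gives peak 7: h1:7  h2:6  h3:6  h4:2  h5:2  h6:0  h7:0  h8:0  h9:0.
Shift E→3, A→4, D→5, C→7, F→7.
Schedule B@1, E@3, A@4, D@5, C@7, F@7: h1:3  h2:3  h3:3  h4:3  h5:3  h6:3  h7:3  h8:2  h9:0 — peak 3.
Total volunteer-hours = 23 over 9 hours ⇒ peak ≥ ⌈23/9⌉ = 3, so 3 is optimal.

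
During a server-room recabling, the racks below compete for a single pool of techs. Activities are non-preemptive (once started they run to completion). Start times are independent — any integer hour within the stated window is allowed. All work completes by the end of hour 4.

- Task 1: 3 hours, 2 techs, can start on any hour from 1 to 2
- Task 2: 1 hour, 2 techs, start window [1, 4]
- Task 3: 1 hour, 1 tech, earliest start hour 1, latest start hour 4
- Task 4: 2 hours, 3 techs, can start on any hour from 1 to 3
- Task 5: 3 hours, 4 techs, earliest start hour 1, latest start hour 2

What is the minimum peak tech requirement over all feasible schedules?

9

Early-start (Task 1@1, Task 2@1, Task 3@1, Task 4@1, Task 5@1) gives peak 12: h1:12  h2:9  h3:6  h4:0.
Shift Task 5→2.
Schedule Task 1@1, Task 2@1, Task 3@1, Task 4@1, Task 5@2: h1:8  h2:9  h3:6  h4:4 — peak 9.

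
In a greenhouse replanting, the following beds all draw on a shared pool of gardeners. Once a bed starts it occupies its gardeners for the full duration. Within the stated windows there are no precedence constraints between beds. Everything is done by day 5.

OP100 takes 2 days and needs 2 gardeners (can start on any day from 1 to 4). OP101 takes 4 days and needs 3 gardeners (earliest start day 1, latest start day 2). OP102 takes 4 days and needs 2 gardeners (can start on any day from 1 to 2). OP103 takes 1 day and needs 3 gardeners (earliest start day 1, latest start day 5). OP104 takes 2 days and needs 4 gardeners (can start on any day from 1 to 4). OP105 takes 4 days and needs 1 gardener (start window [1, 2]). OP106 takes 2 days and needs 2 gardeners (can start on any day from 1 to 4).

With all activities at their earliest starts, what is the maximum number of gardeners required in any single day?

17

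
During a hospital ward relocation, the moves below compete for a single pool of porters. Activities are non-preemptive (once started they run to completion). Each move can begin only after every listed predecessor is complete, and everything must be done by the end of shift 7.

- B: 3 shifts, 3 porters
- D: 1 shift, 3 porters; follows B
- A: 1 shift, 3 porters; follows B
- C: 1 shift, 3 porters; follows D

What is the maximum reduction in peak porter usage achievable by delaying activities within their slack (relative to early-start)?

Early-start peak: s1:3  s2:3  s3:3  s4:6  s5:3  s6:0  s7:0 ⇒ 6.
Leveled (B@1, D@4, A@5, C@6): s1:3  s2:3  s3:3  s4:3  s5:3  s6:3  s7:0 ⇒ 3.
Reduction 6 − 3 = 3.

3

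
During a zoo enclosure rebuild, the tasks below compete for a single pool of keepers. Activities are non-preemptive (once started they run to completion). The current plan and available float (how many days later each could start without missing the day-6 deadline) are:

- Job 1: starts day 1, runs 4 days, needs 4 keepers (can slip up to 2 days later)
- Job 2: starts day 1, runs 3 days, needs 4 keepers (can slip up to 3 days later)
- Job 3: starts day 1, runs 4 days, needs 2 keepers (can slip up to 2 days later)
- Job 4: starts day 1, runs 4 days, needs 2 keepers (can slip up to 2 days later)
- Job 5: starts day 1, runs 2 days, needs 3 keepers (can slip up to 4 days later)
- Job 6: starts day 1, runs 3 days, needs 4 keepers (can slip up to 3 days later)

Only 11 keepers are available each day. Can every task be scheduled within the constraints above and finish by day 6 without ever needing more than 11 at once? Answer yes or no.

no

The minimum achievable peak is 12; 11 < 12, so no feasible schedule stays within the cap.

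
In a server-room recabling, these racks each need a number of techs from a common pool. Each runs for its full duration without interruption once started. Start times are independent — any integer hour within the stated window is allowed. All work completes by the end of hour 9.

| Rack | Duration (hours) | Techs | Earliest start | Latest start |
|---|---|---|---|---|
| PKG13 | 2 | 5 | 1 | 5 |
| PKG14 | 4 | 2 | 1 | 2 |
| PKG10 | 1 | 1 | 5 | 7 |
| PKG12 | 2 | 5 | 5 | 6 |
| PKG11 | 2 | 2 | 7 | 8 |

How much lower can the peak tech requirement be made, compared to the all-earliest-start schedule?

Early-start peak: h1:7  h2:7  h3:2  h4:2  h5:6  h6:5  h7:2  h8:2  h9:0 ⇒ 7.
Leveled (PKG13@1, PKG14@1, PKG10@5, PKG12@5, PKG11@7): h1:7  h2:7  h3:2  h4:2  h5:6  h6:5  h7:2  h8:2  h9:0 ⇒ 7.
Reduction 7 − 7 = 0.

0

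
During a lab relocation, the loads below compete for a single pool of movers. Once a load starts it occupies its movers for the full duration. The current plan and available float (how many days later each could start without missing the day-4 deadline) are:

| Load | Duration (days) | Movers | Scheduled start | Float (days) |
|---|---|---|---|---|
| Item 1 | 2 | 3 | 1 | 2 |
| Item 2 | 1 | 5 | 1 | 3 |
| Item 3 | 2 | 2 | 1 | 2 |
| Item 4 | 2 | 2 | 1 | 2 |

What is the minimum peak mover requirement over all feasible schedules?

Early-start (Item 1@1, Item 2@1, Item 3@1, Item 4@1) gives peak 12: d1:12  d2:7  d3:0  d4:0.
Shift Item 2→3.
Schedule Item 1@1, Item 2@3, Item 3@1, Item 4@1: d1:7  d2:7  d3:5  d4:0 — peak 7.

7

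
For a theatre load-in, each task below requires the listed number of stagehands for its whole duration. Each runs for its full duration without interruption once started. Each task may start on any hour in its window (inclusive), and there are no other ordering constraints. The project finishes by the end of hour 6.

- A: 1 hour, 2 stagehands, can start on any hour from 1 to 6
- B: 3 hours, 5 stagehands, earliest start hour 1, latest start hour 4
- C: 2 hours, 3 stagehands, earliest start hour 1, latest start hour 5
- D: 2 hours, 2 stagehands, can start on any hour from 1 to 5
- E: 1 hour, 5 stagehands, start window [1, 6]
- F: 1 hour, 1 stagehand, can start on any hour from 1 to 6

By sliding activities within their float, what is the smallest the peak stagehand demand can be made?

7

Early-start (A@1, B@1, C@1, D@1, E@1, F@1) gives peak 18: h1:18  h2:10  h3:5  h4:0  h5:0  h6:0.
Shift C→4, D→2, E→6, F→4.
Schedule A@1, B@1, C@4, D@2, E@6, F@4: h1:7  h2:7  h3:7  h4:4  h5:3  h6:5 — peak 7.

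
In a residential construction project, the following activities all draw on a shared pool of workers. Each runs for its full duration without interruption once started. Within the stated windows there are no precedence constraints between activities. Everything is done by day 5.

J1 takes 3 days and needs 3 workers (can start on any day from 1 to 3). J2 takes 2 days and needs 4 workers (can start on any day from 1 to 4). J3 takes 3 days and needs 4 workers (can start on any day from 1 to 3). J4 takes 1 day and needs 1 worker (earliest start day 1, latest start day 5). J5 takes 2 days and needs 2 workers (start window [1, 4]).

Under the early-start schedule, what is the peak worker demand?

14

Early-start schedule: J1@1, J2@1, J3@1, J4@1, J5@1.
Load per day: day 1: 14, day 2: 13, day 3: 7, day 4: 0, day 5: 0.
Peak is 14.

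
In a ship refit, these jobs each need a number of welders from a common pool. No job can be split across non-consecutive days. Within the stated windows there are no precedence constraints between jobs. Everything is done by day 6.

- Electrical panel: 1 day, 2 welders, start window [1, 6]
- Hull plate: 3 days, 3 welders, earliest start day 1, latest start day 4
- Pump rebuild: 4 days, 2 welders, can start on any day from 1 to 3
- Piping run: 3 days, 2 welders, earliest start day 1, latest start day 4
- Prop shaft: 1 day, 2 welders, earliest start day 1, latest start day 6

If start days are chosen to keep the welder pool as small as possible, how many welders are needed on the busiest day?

Early-start (Electrical panel@1, Hull plate@1, Pump rebuild@1, Piping run@1, Prop shaft@1) gives peak 11: d1:11  d2:7  d3:7  d4:2  d5:0  d6:0.
Shift Pump rebuild→2, Piping run→4, Prop shaft→6.
Schedule Electrical panel@1, Hull plate@1, Pump rebuild@2, Piping run@4, Prop shaft@6: d1:5  d2:5  d3:5  d4:4  d5:4  d6:4 — peak 5.
Total welder-days = 27 over 6 days ⇒ peak ≥ ⌈27/6⌉ = 5, so 5 is optimal.

5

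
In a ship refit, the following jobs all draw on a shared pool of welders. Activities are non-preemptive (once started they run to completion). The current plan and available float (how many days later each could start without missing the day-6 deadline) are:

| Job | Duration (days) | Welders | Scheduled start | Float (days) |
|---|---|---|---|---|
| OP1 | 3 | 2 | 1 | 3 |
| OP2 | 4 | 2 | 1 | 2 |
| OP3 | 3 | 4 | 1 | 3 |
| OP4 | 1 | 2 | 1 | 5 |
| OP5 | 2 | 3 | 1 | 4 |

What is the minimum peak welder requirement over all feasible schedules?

Early-start (OP1@1, OP2@1, OP3@1, OP4@1, OP5@1) gives peak 13: d1:13  d2:11  d3:8  d4:2  d5:0  d6:0.
Shift OP2→3, OP3→4, OP4→3.
Schedule OP1@1, OP2@3, OP3@4, OP4@3, OP5@1: d1:5  d2:5  d3:6  d4:6  d5:6  d6:6 — peak 6.
Total welder-days = 34 over 6 days ⇒ peak ≥ ⌈34/6⌉ = 6, so 6 is optimal.

6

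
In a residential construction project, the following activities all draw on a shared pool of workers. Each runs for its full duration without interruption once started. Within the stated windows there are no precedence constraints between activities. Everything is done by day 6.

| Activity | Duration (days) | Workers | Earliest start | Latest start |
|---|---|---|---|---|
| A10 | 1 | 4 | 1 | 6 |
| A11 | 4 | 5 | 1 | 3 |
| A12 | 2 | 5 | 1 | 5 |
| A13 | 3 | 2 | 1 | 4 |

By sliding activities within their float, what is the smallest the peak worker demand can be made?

Early-start (A10@1, A11@1, A12@1, A13@1) gives peak 16: d1:16  d2:12  d3:7  d4:5  d5:0  d6:0.
Shift A12→5, A13→2.
Schedule A10@1, A11@1, A12@5, A13@2: d1:9  d2:7  d3:7  d4:7  d5:5  d6:5 — peak 9.

9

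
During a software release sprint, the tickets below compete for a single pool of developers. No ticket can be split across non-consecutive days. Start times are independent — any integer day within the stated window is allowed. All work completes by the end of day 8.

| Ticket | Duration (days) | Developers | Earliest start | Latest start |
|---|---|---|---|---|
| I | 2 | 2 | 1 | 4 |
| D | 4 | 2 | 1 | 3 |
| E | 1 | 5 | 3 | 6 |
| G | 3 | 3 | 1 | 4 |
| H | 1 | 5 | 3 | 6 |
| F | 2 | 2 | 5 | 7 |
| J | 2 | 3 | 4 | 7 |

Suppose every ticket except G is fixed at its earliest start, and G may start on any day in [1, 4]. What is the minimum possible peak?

G@1: d1:7  d2:7  d3:15  d4:5  d5:5  d6:2  d7:0  d8:0 → peak 15
G@2: d1:4  d2:7  d3:15  d4:8  d5:5  d6:2  d7:0  d8:0 → peak 15
G@3: d1:4  d2:4  d3:15  d4:8  d5:8  d6:2  d7:0  d8:0 → peak 15
G@4: d1:4  d2:4  d3:12  d4:8  d5:8  d6:5  d7:0  d8:0 → peak 12
Best is G@4, peak 12.

12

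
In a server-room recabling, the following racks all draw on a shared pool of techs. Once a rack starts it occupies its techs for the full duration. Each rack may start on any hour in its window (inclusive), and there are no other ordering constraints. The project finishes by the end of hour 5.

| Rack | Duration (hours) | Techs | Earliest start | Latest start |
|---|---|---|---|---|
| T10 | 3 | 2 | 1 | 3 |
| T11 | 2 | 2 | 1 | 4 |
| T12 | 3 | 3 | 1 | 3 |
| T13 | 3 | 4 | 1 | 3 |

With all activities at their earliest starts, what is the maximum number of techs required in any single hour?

Early-start schedule: T10@1, T11@1, T12@1, T13@1.
Load per hour: hour 1: 11, hour 2: 11, hour 3: 9, hour 4: 0, hour 5: 0.
Peak is 11.

11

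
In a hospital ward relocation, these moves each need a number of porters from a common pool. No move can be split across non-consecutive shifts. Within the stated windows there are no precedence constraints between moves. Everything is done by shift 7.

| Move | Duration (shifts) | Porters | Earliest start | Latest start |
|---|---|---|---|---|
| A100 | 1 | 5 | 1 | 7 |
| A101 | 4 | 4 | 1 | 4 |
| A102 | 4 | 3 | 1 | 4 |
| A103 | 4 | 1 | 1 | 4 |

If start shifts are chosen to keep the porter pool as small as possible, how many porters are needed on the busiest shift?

Early-start (A100@1, A101@1, A102@1, A103@1) gives peak 13: s1:13  s2:8  s3:8  s4:8  s5:0  s6:0  s7:0.
Shift A101→2, A103→2.
Schedule A100@1, A101@2, A102@1, A103@2: s1:8  s2:8  s3:8  s4:8  s5:5  s6:0  s7:0 — peak 8.

8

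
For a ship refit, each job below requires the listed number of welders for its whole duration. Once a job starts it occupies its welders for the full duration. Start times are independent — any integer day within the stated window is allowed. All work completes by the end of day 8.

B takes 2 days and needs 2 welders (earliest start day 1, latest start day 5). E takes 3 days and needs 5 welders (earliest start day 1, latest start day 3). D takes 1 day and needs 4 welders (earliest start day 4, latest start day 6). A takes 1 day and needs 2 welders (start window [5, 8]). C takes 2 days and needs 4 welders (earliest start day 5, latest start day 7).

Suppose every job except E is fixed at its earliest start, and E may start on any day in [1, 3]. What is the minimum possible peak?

7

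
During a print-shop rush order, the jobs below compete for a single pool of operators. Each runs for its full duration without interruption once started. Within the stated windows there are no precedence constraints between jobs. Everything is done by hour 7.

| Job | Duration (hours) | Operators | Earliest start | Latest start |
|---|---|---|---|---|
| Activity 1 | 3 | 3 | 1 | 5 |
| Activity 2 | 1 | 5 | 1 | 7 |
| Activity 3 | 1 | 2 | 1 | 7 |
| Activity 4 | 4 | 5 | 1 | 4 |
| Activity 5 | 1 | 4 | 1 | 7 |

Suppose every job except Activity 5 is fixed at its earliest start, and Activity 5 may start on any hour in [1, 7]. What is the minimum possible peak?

15

Activity 5@1: h1:19  h2:8  h3:8  h4:5  h5:0  h6:0  h7:0 → peak 19
Activity 5@2: h1:15  h2:12  h3:8  h4:5  h5:0  h6:0  h7:0 → peak 15
Activity 5@3: h1:15  h2:8  h3:12  h4:5  h5:0  h6:0  h7:0 → peak 15
Activity 5@4: h1:15  h2:8  h3:8  h4:9  h5:0  h6:0  h7:0 → peak 15
Activity 5@5: h1:15  h2:8  h3:8  h4:5  h5:4  h6:0  h7:0 → peak 15
Activity 5@6: h1:15  h2:8  h3:8  h4:5  h5:0  h6:4  h7:0 → peak 15
Activity 5@7: h1:15  h2:8  h3:8  h4:5  h5:0  h6:0  h7:4 → peak 15
Best is Activity 5@2, peak 15.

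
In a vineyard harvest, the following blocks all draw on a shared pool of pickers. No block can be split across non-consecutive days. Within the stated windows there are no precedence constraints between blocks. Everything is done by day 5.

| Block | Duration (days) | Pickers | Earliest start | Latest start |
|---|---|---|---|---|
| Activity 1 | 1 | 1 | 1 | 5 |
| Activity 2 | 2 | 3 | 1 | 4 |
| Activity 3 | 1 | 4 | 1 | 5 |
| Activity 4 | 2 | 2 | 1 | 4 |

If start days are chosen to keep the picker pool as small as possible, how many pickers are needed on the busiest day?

4

Early-start (Activity 1@1, Activity 2@1, Activity 3@1, Activity 4@1) gives peak 10: d1:10  d2:5  d3:0  d4:0  d5:0.
Shift Activity 3→3, Activity 4→4.
Schedule Activity 1@1, Activity 2@1, Activity 3@3, Activity 4@4: d1:4  d2:3  d3:4  d4:2  d5:2 — peak 4.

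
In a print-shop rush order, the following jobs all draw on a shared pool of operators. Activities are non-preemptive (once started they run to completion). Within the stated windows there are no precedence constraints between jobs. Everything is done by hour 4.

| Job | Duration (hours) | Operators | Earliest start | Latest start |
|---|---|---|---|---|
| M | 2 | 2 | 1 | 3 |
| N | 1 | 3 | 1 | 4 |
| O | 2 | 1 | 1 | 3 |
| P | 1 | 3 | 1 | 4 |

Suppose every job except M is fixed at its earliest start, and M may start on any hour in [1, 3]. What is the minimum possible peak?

M@1: h1:9  h2:3  h3:0  h4:0 → peak 9
M@2: h1:7  h2:3  h3:2  h4:0 → peak 7
M@3: h1:7  h2:1  h3:2  h4:2 → peak 7
Best is M@2, peak 7.

7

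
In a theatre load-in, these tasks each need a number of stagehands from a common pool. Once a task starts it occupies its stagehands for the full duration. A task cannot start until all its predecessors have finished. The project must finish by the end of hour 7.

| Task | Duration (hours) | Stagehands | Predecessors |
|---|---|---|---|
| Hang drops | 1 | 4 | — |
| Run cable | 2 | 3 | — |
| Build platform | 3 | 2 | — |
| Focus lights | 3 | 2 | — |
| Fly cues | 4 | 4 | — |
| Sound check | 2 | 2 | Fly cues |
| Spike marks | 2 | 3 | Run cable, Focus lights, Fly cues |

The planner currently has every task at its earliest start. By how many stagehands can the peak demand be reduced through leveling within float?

7

Early-start peak: h1:15  h2:11  h3:8  h4:4  h5:5  h6:5  h7:0 ⇒ 15.
Leveled (Hang drops@1, Run cable@1, Build platform@3, Focus lights@3, Fly cues@2, Sound check@6, Spike marks@6): h1:7  h2:7  h3:8  h4:8  h5:8  h6:5  h7:5 ⇒ 8.
Reduction 15 − 8 = 7.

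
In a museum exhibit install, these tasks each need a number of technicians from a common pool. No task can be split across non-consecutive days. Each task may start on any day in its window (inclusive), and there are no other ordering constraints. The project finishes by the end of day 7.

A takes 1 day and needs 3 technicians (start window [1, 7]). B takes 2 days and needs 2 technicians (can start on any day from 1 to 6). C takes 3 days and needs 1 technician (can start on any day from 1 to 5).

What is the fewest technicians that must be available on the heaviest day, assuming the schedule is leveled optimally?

Early-start (A@1, B@1, C@1) gives peak 6: d1:6  d2:3  d3:1  d4:0  d5:0  d6:0  d7:0.
Shift B→2, C→2.
Schedule A@1, B@2, C@2: d1:3  d2:3  d3:3  d4:1  d5:0  d6:0  d7:0 — peak 3.

3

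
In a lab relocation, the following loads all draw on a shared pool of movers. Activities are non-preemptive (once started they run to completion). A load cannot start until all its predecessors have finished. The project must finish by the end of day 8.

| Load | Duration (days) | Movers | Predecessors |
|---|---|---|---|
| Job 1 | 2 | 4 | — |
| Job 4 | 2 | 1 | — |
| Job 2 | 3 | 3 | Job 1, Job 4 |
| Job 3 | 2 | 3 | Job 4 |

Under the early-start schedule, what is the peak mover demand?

6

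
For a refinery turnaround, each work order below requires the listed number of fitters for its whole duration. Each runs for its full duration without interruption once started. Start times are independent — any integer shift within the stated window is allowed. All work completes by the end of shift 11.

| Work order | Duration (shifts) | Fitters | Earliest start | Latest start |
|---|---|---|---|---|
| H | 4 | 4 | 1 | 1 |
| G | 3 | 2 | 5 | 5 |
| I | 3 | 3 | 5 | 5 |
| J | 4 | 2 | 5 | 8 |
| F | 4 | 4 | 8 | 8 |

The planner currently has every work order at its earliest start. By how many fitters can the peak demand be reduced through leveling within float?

1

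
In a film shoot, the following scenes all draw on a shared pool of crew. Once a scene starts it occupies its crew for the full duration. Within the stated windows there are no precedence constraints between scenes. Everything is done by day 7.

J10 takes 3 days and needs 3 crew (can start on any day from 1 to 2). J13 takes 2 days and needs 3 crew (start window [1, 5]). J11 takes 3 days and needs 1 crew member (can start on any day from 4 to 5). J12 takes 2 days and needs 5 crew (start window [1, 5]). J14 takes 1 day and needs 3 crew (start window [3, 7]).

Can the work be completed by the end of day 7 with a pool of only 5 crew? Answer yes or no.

The minimum achievable peak is 6; 5 < 6, so no feasible schedule stays within the cap.

no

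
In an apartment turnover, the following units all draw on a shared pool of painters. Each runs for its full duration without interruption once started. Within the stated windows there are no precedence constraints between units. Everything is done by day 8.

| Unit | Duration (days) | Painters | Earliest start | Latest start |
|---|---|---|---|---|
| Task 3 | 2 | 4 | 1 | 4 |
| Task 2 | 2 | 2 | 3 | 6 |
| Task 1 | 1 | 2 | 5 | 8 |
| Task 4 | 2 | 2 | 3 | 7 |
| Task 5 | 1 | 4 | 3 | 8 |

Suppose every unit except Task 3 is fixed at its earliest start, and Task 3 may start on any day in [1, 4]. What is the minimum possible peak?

Task 3@1: d1:4  d2:4  d3:8  d4:4  d5:2  d6:0  d7:0  d8:0 → peak 8
Task 3@2: d1:0  d2:4  d3:12  d4:4  d5:2  d6:0  d7:0  d8:0 → peak 12
Task 3@3: d1:0  d2:0  d3:12  d4:8  d5:2  d6:0  d7:0  d8:0 → peak 12
Task 3@4: d1:0  d2:0  d3:8  d4:8  d5:6  d6:0  d7:0  d8:0 → peak 8
Best is Task 3@1, peak 8.

8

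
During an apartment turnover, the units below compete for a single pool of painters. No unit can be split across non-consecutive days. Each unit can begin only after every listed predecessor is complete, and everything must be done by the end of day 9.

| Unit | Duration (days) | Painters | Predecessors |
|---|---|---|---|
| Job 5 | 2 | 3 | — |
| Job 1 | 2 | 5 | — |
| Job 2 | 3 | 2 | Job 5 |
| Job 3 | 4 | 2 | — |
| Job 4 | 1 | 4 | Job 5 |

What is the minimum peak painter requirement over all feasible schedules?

5

Early-start (Job 5@1, Job 1@1, Job 2@3, Job 3@1, Job 4@3) gives peak 10: d1:10  d2:10  d3:8  d4:4  d5:2  d6:0  d7:0  d8:0  d9:0.
Shift Job 1→3, Job 2→5, Job 3→5, Job 4→9.
Schedule Job 5@1, Job 1@3, Job 2@5, Job 3@5, Job 4@9: d1:3  d2:3  d3:5  d4:5  d5:4  d6:4  d7:4  d8:2  d9:4 — peak 5.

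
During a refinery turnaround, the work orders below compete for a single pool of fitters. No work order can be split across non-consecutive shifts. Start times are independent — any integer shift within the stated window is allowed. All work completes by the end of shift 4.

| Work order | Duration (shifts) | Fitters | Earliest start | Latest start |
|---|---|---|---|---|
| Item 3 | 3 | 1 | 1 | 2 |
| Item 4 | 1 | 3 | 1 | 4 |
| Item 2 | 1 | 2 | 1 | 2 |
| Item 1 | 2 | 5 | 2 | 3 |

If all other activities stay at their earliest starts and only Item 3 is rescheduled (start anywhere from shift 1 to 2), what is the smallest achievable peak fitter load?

Item 3@1: s1:6  s2:6  s3:6  s4:0 → peak 6
Item 3@2: s1:5  s2:6  s3:6  s4:1 → peak 6
Best is Item 3@1, peak 6.

6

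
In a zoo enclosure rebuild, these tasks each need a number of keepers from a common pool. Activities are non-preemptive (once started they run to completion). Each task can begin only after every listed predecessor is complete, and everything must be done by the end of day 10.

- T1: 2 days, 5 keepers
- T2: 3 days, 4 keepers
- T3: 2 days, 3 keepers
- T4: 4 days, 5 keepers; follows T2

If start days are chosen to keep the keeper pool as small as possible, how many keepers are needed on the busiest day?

7

Early-start (T1@1, T2@1, T3@1, T4@4) gives peak 12: d1:12  d2:12  d3:4  d4:5  d5:5  d6:5  d7:5  d8:0  d9:0  d10:0.
Shift T2→3, T3→3, T4→6.
Schedule T1@1, T2@3, T3@3, T4@6: d1:5  d2:5  d3:7  d4:7  d5:4  d6:5  d7:5  d8:5  d9:5  d10:0 — peak 7.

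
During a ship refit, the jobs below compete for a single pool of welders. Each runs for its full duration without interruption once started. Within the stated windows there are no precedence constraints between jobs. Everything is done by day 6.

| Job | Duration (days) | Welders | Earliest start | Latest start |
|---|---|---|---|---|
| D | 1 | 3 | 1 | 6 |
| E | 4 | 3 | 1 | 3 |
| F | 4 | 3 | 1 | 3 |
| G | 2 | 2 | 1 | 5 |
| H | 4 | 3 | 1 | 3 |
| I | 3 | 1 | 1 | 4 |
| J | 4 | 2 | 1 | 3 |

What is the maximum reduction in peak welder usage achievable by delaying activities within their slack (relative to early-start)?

Early-start peak: d1:17  d2:14  d3:12  d4:11  d5:0  d6:0 ⇒ 17.
Leveled (D@1, E@1, F@1, G@1, H@2, I@1, J@3): d1:12  d2:12  d3:12  d4:11  d5:5  d6:2 ⇒ 12.
Reduction 17 − 12 = 5.

5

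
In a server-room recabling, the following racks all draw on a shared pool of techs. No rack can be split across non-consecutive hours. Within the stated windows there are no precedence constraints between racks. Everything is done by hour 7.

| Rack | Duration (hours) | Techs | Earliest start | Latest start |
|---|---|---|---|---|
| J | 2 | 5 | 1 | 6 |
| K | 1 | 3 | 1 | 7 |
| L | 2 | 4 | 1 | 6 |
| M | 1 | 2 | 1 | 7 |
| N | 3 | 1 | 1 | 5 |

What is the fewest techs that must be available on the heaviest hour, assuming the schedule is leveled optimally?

5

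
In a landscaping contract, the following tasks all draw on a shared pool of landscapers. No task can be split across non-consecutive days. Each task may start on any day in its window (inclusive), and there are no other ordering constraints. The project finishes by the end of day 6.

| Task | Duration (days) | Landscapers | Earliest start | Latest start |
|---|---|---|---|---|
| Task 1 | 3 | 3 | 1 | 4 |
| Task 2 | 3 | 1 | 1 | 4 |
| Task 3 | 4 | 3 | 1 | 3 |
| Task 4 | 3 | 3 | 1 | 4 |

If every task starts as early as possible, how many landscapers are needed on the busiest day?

Early-start schedule: Task 1@1, Task 2@1, Task 3@1, Task 4@1.
Load per day: day 1: 10, day 2: 10, day 3: 10, day 4: 3, day 5: 0, day 6: 0.
Peak is 10.

10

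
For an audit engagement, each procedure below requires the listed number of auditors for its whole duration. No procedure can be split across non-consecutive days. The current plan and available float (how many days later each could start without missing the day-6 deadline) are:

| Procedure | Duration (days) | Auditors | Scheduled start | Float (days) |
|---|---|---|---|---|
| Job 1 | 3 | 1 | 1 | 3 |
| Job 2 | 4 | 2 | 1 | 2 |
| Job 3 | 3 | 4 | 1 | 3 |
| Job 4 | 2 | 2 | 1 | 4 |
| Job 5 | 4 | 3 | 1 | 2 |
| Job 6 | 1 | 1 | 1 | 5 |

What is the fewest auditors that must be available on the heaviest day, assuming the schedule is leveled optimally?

9

Early-start (Job 1@1, Job 2@1, Job 3@1, Job 4@1, Job 5@1, Job 6@1) gives peak 13: d1:13  d2:12  d3:10  d4:5  d5:0  d6:0.
Shift Job 3→4.
Schedule Job 1@1, Job 2@1, Job 3@4, Job 4@1, Job 5@1, Job 6@1: d1:9  d2:8  d3:6  d4:9  d5:4  d6:4 — peak 9.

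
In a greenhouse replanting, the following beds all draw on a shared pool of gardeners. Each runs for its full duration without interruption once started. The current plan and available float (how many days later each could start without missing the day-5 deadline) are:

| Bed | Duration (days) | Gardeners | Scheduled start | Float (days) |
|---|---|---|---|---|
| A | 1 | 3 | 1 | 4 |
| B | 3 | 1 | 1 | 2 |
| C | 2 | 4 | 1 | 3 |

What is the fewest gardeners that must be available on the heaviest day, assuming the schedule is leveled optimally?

4

Early-start (A@1, B@1, C@1) gives peak 8: d1:8  d2:5  d3:1  d4:0  d5:0.
Shift C→4.
Schedule A@1, B@1, C@4: d1:4  d2:1  d3:1  d4:4  d5:4 — peak 4.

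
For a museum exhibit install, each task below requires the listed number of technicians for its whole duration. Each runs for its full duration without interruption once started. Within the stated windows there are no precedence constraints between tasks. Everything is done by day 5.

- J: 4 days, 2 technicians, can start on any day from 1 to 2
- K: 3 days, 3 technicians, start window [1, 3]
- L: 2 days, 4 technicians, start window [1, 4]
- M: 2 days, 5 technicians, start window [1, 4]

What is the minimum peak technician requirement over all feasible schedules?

Early-start (J@1, K@1, L@1, M@1) gives peak 14: d1:14  d2:14  d3:5  d4:2  d5:0.
Shift M→4.
Schedule J@1, K@1, L@1, M@4: d1:9  d2:9  d3:5  d4:7  d5:5 — peak 9.

9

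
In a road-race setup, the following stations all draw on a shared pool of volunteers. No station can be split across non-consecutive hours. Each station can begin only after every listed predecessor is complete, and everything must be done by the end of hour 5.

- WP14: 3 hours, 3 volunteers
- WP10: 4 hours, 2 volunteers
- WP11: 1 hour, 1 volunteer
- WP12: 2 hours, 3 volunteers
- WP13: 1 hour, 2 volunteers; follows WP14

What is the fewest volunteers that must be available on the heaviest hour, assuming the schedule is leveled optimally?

Early-start (WP14@1, WP10@1, WP11@1, WP12@1, WP13@4) gives peak 9: h1:9  h2:8  h3:5  h4:4  h5:0.
Shift WP12→4, WP13→5.
Schedule WP14@1, WP10@1, WP11@1, WP12@4, WP13@5: h1:6  h2:5  h3:5  h4:5  h5:5 — peak 6.
Total volunteer-hours = 26 over 5 hours ⇒ peak ≥ ⌈26/5⌉ = 6, so 6 is optimal.

6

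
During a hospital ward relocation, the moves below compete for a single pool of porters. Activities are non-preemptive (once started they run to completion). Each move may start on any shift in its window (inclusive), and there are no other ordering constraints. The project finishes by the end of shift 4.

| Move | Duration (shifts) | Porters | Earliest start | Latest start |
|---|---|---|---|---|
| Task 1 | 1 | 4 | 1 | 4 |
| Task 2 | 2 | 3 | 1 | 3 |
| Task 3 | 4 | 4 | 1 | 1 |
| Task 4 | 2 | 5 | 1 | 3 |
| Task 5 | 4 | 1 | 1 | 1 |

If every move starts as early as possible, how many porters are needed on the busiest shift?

Early-start schedule: Task 1@1, Task 2@1, Task 3@1, Task 4@1, Task 5@1.
Load per shift: shift 1: 17, shift 2: 13, shift 3: 5, shift 4: 5.
Peak is 17.

17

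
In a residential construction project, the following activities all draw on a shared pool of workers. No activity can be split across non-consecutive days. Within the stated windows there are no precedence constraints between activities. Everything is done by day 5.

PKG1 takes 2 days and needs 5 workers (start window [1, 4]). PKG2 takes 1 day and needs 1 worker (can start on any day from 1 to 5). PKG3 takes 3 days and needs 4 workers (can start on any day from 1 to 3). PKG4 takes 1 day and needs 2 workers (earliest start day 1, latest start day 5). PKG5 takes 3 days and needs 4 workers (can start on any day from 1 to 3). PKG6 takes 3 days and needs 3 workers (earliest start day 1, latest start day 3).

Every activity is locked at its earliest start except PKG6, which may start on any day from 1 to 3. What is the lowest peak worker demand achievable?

PKG6@1: d1:19  d2:16  d3:11  d4:0  d5:0 → peak 19
PKG6@2: d1:16  d2:16  d3:11  d4:3  d5:0 → peak 16
PKG6@3: d1:16  d2:13  d3:11  d4:3  d5:3 → peak 16
Best is PKG6@2, peak 16.

16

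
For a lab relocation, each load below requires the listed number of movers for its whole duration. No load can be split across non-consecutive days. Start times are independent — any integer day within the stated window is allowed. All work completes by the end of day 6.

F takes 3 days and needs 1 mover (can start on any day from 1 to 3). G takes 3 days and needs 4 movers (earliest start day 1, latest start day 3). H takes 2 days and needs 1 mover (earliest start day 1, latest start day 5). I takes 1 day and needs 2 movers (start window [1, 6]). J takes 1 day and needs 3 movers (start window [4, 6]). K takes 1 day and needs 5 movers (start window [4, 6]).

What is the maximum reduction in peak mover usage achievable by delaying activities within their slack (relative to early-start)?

Early-start peak: d1:8  d2:6  d3:5  d4:8  d5:0  d6:0 ⇒ 8.
Leveled (F@1, G@1, H@4, I@4, J@5, K@6): d1:5  d2:5  d3:5  d4:3  d5:4  d6:5 ⇒ 5.
Reduction 8 − 5 = 3.

3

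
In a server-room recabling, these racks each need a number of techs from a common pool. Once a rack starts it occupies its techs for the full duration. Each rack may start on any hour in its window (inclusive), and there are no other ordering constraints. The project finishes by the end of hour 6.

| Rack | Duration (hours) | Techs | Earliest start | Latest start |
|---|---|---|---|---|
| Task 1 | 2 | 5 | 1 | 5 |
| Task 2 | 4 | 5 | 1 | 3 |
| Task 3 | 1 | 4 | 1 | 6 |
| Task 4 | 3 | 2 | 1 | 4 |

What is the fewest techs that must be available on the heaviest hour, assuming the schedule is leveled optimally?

9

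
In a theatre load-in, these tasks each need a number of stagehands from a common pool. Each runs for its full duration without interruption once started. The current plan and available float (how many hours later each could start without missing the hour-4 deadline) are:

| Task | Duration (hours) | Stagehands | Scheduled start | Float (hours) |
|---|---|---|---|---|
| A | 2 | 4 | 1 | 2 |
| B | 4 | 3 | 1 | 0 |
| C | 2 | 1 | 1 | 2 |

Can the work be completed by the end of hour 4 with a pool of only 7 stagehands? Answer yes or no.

yes

Schedule A@1, B@1, C@3: h1:7  h2:7  h3:4  h4:4 — peak 7 ≤ 7.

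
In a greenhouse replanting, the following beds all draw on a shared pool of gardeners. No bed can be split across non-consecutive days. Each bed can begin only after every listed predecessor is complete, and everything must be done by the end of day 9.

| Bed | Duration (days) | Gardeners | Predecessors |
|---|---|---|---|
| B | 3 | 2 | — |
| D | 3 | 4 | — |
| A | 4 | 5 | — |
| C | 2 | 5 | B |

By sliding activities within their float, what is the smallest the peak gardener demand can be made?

6

Early-start (B@1, D@1, A@1, C@4) gives peak 11: d1:11  d2:11  d3:11  d4:10  d5:5  d6:0  d7:0  d8:0  d9:0.
Shift A→4, C→8.
Schedule B@1, D@1, A@4, C@8: d1:6  d2:6  d3:6  d4:5  d5:5  d6:5  d7:5  d8:5  d9:5 — peak 6.
Total gardener-days = 48 over 9 days ⇒ peak ≥ ⌈48/9⌉ = 6, so 6 is optimal.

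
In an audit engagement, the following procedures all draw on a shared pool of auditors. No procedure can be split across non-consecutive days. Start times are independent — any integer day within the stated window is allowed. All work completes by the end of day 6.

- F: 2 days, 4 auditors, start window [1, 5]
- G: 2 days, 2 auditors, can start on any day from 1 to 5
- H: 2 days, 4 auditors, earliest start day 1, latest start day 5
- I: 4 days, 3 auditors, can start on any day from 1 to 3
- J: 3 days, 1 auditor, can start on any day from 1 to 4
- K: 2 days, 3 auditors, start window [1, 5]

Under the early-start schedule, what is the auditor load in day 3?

At early start, day 3 has: I, J.
Demand: 3 + 1 = 4.

4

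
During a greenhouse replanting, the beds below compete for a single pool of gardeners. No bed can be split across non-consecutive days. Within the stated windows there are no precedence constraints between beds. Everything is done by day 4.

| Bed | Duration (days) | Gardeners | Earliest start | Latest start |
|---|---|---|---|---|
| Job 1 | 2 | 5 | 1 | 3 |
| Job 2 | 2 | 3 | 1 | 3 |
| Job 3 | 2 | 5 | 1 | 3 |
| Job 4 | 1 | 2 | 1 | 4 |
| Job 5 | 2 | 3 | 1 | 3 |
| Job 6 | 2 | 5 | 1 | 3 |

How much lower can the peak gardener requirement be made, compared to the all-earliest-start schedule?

11

Early-start peak: d1:23  d2:21  d3:0  d4:0 ⇒ 23.
Leveled (Job 1@1, Job 2@1, Job 3@3, Job 4@3, Job 5@1, Job 6@3): d1:11  d2:11  d3:12  d4:10 ⇒ 12.
Reduction 23 − 12 = 11.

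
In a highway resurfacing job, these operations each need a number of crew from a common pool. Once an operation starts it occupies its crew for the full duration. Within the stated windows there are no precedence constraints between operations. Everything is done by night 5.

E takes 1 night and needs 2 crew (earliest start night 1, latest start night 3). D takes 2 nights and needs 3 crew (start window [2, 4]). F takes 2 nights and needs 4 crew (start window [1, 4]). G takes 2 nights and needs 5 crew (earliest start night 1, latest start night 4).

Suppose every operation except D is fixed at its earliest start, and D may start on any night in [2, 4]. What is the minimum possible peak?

11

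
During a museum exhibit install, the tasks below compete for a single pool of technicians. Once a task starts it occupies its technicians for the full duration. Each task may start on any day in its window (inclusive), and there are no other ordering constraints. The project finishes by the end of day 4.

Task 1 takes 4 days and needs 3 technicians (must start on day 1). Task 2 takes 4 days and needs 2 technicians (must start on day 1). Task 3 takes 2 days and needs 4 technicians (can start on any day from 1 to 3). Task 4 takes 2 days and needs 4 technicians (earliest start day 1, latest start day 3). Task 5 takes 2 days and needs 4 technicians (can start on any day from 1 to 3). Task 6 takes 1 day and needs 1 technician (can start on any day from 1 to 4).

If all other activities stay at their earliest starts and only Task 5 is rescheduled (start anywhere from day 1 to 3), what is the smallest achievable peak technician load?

Task 5@1: d1:18  d2:17  d3:5  d4:5 → peak 18
Task 5@2: d1:14  d2:17  d3:9  d4:5 → peak 17
Task 5@3: d1:14  d2:13  d3:9  d4:9 → peak 14
Best is Task 5@3, peak 14.

14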